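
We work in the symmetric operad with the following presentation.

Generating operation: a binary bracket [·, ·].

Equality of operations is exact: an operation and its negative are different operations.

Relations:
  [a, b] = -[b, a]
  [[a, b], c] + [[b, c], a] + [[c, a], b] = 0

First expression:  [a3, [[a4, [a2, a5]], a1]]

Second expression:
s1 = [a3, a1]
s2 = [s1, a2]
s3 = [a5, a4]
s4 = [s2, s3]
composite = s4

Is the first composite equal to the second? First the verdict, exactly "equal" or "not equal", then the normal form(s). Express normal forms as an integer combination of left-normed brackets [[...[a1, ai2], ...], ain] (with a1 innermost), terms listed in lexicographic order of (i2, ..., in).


The first composite normalizes to -[[[[a1, a2], a5], a4], a3] + [[[[a1, a4], a2], a5], a3] - [[[[a1, a4], a5], a2], a3] + [[[[a1, a5], a2], a4], a3]
The second composite normalizes to [[[[a1, a3], a2], a4], a5] - [[[[a1, a3], a2], a5], a4]
Distinct normal forms: not equal.

not equal — first -[[[[a1, a2], a5], a4], a3] + [[[[a1, a4], a2], a5], a3] - [[[[a1, a4], a5], a2], a3] + [[[[a1, a5], a2], a4], a3], second [[[[a1, a3], a2], a4], a5] - [[[[a1, a3], a2], a5], a4]


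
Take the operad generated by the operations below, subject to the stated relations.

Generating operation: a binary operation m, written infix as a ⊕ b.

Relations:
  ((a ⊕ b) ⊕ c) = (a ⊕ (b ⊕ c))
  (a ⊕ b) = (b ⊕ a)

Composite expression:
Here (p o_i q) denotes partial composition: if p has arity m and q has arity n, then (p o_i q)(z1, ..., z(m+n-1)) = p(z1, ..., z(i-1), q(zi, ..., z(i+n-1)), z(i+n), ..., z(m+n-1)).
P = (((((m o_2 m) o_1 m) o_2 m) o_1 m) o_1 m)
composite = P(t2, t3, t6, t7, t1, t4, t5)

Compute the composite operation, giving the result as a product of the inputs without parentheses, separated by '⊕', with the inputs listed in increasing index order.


t1 ⊕ t2 ⊕ t3 ⊕ t4 ⊕ t5 ⊕ t6 ⊕ t7

Any arrangement under m is one operation, so sort the t-inputs.
(t2 ⊕ t3) linearizes to t2 ⊕ t3
((t2 ⊕ t3) ⊕ t6) linearizes to t2 ⊕ t3 ⊕ t6
(t7 ⊕ t1) linearizes to t7 ⊕ t1
(((t2 ⊕ t3) ⊕ t6) ⊕ (t7 ⊕ t1)) linearizes to t2 ⊕ t3 ⊕ t6 ⊕ t7 ⊕ t1
(t4 ⊕ t5) linearizes to t4 ⊕ t5
((((t2 ⊕ t3) ⊕ t6) ⊕ (t7 ⊕ t1)) ⊕ (t4 ⊕ t5)) linearizes to t2 ⊕ t3 ⊕ t6 ⊕ t7 ⊕ t1 ⊕ t4 ⊕ t5
rearranged into index order: t1 ⊕ t2 ⊕ t3 ⊕ t4 ⊕ t5 ⊕ t6 ⊕ t7


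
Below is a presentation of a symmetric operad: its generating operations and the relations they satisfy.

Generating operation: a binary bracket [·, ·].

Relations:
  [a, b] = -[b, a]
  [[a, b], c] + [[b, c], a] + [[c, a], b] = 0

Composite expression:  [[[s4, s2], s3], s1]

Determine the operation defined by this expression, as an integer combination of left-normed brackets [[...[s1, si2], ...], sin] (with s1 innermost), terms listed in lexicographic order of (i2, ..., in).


[[[s1, s2], s4], s3] - [[[s1, s3], s2], s4] + [[[s1, s3], s4], s2] - [[[s1, s4], s2], s3]

Antisymmetry and Jacobi reduce to s1-anchored left-normed brackets.
Composite bracket: [[[s4, s2], s3], s1]
Under [a, b] = ab - ba we get 8 signed associative words (2^3 = 8).
Collect the words opening with s1:
  the word s1s2s4s3 carries sign +1 and contributes +[[[s1, s2], s4], s3]
  the word s1s3s2s4 carries sign -1 and contributes -[[[s1, s3], s2], s4]
  the word s1s3s4s2 carries sign +1 and contributes +[[[s1, s3], s4], s2]
  the word s1s4s2s3 carries sign -1 and contributes -[[[s1, s4], s2], s3]


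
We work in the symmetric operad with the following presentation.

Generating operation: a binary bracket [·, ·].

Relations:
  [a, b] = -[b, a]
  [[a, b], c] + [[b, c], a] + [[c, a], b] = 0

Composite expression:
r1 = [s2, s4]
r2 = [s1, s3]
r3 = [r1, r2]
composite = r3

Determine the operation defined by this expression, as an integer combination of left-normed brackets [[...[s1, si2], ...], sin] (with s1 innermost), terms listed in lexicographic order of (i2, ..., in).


-[[[s1, s3], s2], s4] + [[[s1, s3], s4], s2]

Skip Jacobi rewriting: expand, keep s1-initial words, read off terms.
Composite bracket: [[s2, s4], [s1, s3]]
The bracket unfolds into 8 signed words via [a, b] = ab - ba (2^3 = 8).
Keep just the words that open with s1:
  the word s1s3s2s4 carries sign -1 and contributes -[[[s1, s3], s2], s4]
  the word s1s3s4s2 carries sign +1 and contributes +[[[s1, s3], s4], s2]


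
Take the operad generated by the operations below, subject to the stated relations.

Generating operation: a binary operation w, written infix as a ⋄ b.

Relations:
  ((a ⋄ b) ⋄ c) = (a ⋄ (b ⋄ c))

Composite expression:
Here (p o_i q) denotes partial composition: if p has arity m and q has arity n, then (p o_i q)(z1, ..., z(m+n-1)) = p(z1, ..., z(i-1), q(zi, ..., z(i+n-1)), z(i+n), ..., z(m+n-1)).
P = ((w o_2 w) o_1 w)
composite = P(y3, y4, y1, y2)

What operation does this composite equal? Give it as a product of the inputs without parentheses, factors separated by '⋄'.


All parenthesizations of w agree; list the y-inputs left to right.
(y3 ⋄ y4) linearizes to y3 ⋄ y4
(y1 ⋄ y2) linearizes to y1 ⋄ y2
((y3 ⋄ y4) ⋄ (y1 ⋄ y2)) linearizes to y3 ⋄ y4 ⋄ y1 ⋄ y2

y3 ⋄ y4 ⋄ y1 ⋄ y2


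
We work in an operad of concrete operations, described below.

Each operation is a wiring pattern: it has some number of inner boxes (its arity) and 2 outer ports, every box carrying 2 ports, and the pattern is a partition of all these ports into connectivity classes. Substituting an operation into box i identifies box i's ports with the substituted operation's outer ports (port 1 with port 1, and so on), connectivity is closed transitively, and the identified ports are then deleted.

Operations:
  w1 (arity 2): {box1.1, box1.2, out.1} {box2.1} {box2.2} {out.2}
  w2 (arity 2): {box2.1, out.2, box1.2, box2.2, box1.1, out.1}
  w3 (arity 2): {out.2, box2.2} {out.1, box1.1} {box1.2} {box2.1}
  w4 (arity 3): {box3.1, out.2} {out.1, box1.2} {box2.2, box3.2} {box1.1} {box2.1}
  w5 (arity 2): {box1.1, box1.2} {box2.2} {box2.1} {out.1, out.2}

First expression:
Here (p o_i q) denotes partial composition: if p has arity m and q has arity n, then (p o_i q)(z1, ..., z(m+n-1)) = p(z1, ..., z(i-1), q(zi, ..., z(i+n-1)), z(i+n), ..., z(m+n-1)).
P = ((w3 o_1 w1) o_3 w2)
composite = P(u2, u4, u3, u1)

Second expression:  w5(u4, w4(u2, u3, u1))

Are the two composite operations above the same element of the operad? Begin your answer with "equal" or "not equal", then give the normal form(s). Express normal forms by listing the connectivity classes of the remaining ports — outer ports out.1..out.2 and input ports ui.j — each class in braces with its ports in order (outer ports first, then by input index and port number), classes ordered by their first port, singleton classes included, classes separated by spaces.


The first expression, normalized: {out.1, u2.1, u2.2} {out.2, u1.1, u1.2, u3.1, u3.2} {u4.1} {u4.2}
The second expression, normalized: {out.1, out.2} {u1.1} {u1.2, u3.2} {u2.1} {u2.2} {u3.1} {u4.1, u4.2}
No match — not equal.

not equal; the first gives {out.1, u2.1, u2.2} {out.2, u1.1, u1.2, u3.1, u3.2} {u4.1} {u4.2} and the second {out.1, out.2} {u1.1} {u1.2, u3.2} {u2.1} {u2.2} {u3.1} {u4.1, u4.2}


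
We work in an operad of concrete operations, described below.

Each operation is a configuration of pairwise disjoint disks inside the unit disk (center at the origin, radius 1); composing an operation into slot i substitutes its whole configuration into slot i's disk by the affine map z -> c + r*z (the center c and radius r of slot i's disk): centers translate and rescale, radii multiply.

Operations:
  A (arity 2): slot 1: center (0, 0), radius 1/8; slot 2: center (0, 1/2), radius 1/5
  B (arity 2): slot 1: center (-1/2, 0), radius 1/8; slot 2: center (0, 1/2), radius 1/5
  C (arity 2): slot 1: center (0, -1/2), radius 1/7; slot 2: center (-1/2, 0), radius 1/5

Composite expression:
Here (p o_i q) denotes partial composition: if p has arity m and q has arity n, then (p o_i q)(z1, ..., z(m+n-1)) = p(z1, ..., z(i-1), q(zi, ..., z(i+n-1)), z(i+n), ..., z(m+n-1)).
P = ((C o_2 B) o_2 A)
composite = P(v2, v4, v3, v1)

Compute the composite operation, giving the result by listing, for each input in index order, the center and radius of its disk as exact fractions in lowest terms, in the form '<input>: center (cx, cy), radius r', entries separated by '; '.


v1: center (-1/2, 1/10), radius 1/25; v2: center (0, -1/2), radius 1/7; v3: center (-3/5, 1/80), radius 1/200; v4: center (-3/5, 0), radius 1/320

Only the slot chain above each v matters under C; compose those maps.
for v2, the 1-step affine chain lands on center (0, -1/2), radius 1/7
for v4, the 3-step affine chain lands on center (-3/5, 0), radius 1/320
for v3, the 3-step affine chain lands on center (-3/5, 1/80), radius 1/200
for v1, the 2-step affine chain lands on center (-1/2, 1/10), radius 1/25


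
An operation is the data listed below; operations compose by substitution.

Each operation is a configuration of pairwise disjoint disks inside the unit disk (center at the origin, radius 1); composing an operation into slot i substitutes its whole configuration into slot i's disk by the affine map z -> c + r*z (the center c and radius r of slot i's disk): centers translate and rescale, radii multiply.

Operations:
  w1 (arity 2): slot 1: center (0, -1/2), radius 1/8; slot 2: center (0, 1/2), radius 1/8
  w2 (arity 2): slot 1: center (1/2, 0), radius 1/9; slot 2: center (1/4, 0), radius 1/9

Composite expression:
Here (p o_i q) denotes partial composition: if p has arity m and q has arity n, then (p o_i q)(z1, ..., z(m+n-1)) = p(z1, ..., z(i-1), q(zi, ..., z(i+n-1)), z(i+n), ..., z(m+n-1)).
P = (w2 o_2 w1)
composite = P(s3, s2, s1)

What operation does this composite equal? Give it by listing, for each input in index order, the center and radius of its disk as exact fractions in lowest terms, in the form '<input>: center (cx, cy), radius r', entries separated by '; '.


s1: center (1/4, 1/18), radius 1/72; s2: center (1/4, -1/18), radius 1/72; s3: center (1/2, 0), radius 1/9

Nesting under w2 composes maps z -> c + r*z down each s-path.
input s3: applying the 1 nested substitution gives center (1/2, 0), radius 1/9
input s2: applying the 2 nested substitutions gives center (1/4, -1/18), radius 1/72
input s1: applying the 2 nested substitutions gives center (1/4, 1/18), radius 1/72


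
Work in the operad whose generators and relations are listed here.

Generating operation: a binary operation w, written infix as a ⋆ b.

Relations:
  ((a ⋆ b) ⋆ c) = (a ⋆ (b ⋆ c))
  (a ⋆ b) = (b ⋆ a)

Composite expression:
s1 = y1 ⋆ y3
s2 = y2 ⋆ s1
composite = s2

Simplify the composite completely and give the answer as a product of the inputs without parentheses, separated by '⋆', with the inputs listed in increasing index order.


y1 ⋆ y2 ⋆ y3

Both nesting and order wash out for w; what remains is which y's occur.
(y1 ⋆ y3) collapses to y1 ⋆ y3
(y2 ⋆ (y1 ⋆ y3)) collapses to y2 ⋆ y1 ⋆ y3
the factors in increasing index order: y1 ⋆ y2 ⋆ y3


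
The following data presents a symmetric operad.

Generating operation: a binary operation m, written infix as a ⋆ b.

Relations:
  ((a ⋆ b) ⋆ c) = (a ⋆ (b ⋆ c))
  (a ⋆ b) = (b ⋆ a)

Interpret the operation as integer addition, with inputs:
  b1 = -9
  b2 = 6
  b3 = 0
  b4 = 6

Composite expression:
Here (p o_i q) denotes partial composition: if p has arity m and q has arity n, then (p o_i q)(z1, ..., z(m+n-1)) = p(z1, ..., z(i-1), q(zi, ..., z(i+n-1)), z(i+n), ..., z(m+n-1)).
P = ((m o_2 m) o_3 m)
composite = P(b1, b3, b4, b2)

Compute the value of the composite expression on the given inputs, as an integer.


3

(b4 ⋆ b2) = 12
(b3 ⋆ (b4 ⋆ b2)) = 12
(b1 ⋆ (b3 ⋆ (b4 ⋆ b2))) = 3


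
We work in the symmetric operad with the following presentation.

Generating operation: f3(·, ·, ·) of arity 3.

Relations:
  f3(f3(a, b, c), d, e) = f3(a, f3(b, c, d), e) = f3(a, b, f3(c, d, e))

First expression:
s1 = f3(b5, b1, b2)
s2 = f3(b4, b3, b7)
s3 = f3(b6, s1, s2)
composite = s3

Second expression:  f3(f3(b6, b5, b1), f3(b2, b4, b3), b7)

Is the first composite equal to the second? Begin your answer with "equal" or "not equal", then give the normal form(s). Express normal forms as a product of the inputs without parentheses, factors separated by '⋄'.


equal; the common form is b6 ⋄ b5 ⋄ b1 ⋄ b2 ⋄ b4 ⋄ b3 ⋄ b7

The first expression reduces to b6 ⋄ b5 ⋄ b1 ⋄ b2 ⋄ b4 ⋄ b3 ⋄ b7
The second expression reduces to b6 ⋄ b5 ⋄ b1 ⋄ b2 ⋄ b4 ⋄ b3 ⋄ b7
Identical normal forms: equal.


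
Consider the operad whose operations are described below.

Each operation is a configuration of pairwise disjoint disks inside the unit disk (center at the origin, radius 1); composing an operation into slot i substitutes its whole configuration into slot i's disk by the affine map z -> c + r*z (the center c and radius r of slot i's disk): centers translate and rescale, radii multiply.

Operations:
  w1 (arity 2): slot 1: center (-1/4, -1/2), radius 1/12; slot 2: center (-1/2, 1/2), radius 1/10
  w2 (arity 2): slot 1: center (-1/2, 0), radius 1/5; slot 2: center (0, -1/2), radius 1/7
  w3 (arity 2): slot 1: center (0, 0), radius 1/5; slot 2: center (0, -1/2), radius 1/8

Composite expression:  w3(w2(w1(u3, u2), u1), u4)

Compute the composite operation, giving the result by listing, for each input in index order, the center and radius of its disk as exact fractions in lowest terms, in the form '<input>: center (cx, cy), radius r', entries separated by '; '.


u1: center (0, -1/10), radius 1/35; u2: center (-3/25, 1/50), radius 1/250; u3: center (-11/100, -1/50), radius 1/300; u4: center (0, -1/2), radius 1/8

Below w3, radii multiply path by path; the u-disk centers shift.
tracing u3 down its 3-map path: center (-11/100, -1/50), radius 1/300
tracing u2 down its 3-map path: center (-3/25, 1/50), radius 1/250
tracing u1 down its 2-map path: center (0, -1/10), radius 1/35
tracing u4 down its 1-map path: center (0, -1/2), radius 1/8


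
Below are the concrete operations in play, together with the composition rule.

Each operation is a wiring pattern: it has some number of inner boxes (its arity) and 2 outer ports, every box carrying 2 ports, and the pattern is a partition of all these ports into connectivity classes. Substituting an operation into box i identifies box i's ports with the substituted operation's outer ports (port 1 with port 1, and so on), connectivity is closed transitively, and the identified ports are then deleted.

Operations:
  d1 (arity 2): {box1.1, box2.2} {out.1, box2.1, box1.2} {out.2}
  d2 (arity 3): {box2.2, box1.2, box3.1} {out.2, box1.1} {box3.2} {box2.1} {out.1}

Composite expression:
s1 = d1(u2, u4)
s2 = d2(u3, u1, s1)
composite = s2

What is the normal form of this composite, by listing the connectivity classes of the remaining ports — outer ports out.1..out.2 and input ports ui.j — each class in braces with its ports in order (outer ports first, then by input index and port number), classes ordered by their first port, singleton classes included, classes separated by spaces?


Connectivity passes through glued d2-boundaries; trace each wire chain.
after d1, the pattern on (u2, u4) reads {out.1, u2.2, u4.1} {out.2} {u2.1, u4.2} (out.j = its outer ports)
after d2, the pattern on (u3, u1, u2, u4) reads {out.1} {out.2, u3.1} {u1.1} {u1.2, u2.2, u3.2, u4.1} {u2.1, u4.2} (out.j = its outer ports)

{out.1} {out.2, u3.1} {u1.1} {u1.2, u2.2, u3.2, u4.1} {u2.1, u4.2}


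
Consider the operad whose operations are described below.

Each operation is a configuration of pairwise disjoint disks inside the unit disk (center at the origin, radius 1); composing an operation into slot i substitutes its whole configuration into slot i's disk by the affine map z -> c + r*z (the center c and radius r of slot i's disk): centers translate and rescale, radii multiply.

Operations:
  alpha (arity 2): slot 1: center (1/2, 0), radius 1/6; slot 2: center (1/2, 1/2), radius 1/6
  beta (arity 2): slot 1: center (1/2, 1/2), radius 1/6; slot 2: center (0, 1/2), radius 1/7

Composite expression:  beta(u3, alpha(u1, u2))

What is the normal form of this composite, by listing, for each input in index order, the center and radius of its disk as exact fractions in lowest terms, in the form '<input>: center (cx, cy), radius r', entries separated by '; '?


u1: center (1/14, 1/2), radius 1/42; u2: center (1/14, 4/7), radius 1/42; u3: center (1/2, 1/2), radius 1/6

Only the slot chain above each u matters under beta; compose those maps.
tracing u3 down its 1-map path: center (1/2, 1/2), radius 1/6
tracing u1 down its 2-map path: center (1/14, 1/2), radius 1/42
tracing u2 down its 2-map path: center (1/14, 4/7), radius 1/42


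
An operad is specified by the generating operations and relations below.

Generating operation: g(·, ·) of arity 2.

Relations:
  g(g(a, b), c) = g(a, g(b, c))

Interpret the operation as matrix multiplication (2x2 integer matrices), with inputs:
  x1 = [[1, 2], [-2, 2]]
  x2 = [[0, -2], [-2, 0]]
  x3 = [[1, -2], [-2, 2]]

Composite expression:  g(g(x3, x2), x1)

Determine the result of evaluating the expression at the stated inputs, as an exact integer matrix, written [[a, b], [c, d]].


[[8, 4], [-12, 0]]


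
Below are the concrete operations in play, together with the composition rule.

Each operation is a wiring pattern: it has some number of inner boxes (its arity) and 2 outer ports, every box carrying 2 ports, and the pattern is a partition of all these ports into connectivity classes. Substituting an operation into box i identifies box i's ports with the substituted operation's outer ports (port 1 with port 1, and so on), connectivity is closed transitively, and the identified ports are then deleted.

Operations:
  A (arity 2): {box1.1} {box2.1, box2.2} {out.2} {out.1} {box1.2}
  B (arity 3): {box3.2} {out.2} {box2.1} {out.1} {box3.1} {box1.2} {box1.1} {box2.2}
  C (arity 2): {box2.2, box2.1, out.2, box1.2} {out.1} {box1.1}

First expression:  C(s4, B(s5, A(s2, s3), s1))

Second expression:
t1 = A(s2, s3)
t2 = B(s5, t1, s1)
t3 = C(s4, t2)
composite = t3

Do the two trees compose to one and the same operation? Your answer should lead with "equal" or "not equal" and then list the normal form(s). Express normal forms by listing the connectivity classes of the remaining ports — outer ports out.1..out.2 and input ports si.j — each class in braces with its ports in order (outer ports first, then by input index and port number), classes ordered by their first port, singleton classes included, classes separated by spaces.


equal — both sides give {out.1} {out.2, s4.2} {s1.1} {s1.2} {s2.1} {s2.2} {s3.1, s3.2} {s4.1} {s5.1} {s5.2}

Normal form of the first expression: {out.1} {out.2, s4.2} {s1.1} {s1.2} {s2.1} {s2.2} {s3.1, s3.2} {s4.1} {s5.1} {s5.2}
Normal form of the second expression: {out.1} {out.2, s4.2} {s1.1} {s1.2} {s2.1} {s2.2} {s3.1, s3.2} {s4.1} {s5.1} {s5.2}
One common form — equal.


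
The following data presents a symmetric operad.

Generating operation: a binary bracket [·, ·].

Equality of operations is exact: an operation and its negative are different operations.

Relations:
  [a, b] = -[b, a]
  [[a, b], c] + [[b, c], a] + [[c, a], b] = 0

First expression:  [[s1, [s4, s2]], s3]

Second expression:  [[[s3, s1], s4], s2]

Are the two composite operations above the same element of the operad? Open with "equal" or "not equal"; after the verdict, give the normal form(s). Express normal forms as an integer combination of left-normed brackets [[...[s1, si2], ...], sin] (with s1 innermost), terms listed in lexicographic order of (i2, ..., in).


not equal; first: -[[[s1, s2], s4], s3] + [[[s1, s4], s2], s3]; second: -[[[s1, s3], s4], s2]


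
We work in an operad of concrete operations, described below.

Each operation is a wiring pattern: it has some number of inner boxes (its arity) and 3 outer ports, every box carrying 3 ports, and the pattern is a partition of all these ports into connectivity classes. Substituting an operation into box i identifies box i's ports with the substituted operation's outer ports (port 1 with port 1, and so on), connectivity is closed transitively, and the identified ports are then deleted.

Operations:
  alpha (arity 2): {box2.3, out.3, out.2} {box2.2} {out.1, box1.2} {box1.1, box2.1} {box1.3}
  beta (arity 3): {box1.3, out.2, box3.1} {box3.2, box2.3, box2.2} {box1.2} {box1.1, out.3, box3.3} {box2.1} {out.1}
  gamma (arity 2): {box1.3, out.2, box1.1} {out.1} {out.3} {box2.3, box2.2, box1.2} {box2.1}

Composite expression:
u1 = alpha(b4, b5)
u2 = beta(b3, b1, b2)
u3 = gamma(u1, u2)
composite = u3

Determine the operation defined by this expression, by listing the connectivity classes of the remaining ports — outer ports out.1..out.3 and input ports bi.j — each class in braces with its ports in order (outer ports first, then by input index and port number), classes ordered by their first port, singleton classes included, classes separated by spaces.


{out.1} {out.2, b2.1, b2.3, b3.1, b3.3, b4.2, b5.3} {out.3} {b1.1} {b1.2, b1.3, b2.2} {b3.2} {b4.1, b5.1} {b4.3} {b5.2}

Two ports join when wires chain via gamma-identified ports.
after alpha, the pattern on (b4, b5) reads {out.1, b4.2} {out.2, out.3, b5.3} {b4.1, b5.1} {b4.3} {b5.2} (out.j = its outer ports)
after beta, the pattern on (b3, b1, b2) reads {out.1} {out.2, b2.1, b3.3} {out.3, b2.3, b3.1} {b1.1} {b1.2, b1.3, b2.2} {b3.2} (out.j = its outer ports)
after gamma, the pattern on (b4, b5, b3, b1, b2) reads {out.1} {out.2, b2.1, b2.3, b3.1, b3.3, b4.2, b5.3} {out.3} {b1.1} {b1.2, b1.3, b2.2} {b3.2} {b4.1, b5.1} {b4.3} {b5.2} (out.j = its outer ports)


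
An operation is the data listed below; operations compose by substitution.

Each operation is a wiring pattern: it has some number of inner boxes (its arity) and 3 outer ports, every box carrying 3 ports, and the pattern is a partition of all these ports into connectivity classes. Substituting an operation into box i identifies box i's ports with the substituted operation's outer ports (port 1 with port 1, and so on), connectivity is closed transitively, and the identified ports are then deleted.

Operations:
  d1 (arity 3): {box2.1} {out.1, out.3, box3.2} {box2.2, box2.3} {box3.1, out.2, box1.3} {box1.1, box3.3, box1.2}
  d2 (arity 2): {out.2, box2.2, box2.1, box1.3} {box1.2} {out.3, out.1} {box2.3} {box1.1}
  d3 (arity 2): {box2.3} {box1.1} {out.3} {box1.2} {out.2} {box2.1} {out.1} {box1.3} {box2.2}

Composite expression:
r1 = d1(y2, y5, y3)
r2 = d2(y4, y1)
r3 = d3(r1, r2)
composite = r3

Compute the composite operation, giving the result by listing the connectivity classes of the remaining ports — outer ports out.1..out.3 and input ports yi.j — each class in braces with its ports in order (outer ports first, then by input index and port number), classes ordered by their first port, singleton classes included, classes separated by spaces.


Substituting into d3 glues patterns; closure does the rest.
composing d1 on (y2, y5, y3), with out.j its own outer ports: {out.1, out.3, y3.2} {out.2, y2.3, y3.1} {y2.1, y2.2, y3.3} {y5.1} {y5.2, y5.3}
composing d2 on (y4, y1), with out.j its own outer ports: {out.1, out.3} {out.2, y1.1, y1.2, y4.3} {y1.3} {y4.1} {y4.2}
composing d3 on (y2, y5, y3, y4, y1), with out.j its own outer ports: {out.1} {out.2} {out.3} {y1.1, y1.2, y4.3} {y1.3} {y2.1, y2.2, y3.3} {y2.3, y3.1} {y3.2} {y4.1} {y4.2} {y5.1} {y5.2, y5.3}

{out.1} {out.2} {out.3} {y1.1, y1.2, y4.3} {y1.3} {y2.1, y2.2, y3.3} {y2.3, y3.1} {y3.2} {y4.1} {y4.2} {y5.1} {y5.2, y5.3}


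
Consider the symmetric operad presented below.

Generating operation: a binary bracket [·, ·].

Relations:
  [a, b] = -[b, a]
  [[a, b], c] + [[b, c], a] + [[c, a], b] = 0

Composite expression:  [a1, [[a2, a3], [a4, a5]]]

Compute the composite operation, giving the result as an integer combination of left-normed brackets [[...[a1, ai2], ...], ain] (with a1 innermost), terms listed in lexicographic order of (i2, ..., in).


[[[[a1, a2], a3], a4], a5] - [[[[a1, a2], a3], a5], a4] - [[[[a1, a3], a2], a4], a5] + [[[[a1, a3], a2], a5], a4] - [[[[a1, a4], a5], a2], a3] + [[[[a1, a4], a5], a3], a2] + [[[[a1, a5], a4], a2], a3] - [[[[a1, a5], a4], a3], a2]

Left-normed coefficients sit on the a1-initial expansion words.
Composite bracket: [a1, [[a2, a3], [a4, a5]]]
Applying ab - ba throughout gives 16 signed words (2^4 = 16).
Words beginning with a1 determine it all:
  word a1a2a3a4a5 has sign +1, contributing +[[[[a1, a2], a3], a4], a5]
  word a1a2a3a5a4 has sign -1, contributing -[[[[a1, a2], a3], a5], a4]
  word a1a3a2a4a5 has sign -1, contributing -[[[[a1, a3], a2], a4], a5]
  word a1a3a2a5a4 has sign +1, contributing +[[[[a1, a3], a2], a5], a4]
  word a1a4a5a2a3 has sign -1, contributing -[[[[a1, a4], a5], a2], a3]
  word a1a4a5a3a2 has sign +1, contributing +[[[[a1, a4], a5], a3], a2]
  word a1a5a4a2a3 has sign +1, contributing +[[[[a1, a5], a4], a2], a3]
  word a1a5a4a3a2 has sign -1, contributing -[[[[a1, a5], a4], a3], a2]


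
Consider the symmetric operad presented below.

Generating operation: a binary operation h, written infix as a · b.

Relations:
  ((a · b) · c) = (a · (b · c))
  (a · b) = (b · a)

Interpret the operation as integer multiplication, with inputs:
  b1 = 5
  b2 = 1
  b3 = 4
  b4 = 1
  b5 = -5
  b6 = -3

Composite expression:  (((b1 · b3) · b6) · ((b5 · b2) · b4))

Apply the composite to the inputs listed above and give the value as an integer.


300

(b1 · b3) = 20
((b1 · b3) · b6) = -60
(b5 · b2) = -5
((b5 · b2) · b4) = -5
(((b1 · b3) · b6) · ((b5 · b2) · b4)) = 300


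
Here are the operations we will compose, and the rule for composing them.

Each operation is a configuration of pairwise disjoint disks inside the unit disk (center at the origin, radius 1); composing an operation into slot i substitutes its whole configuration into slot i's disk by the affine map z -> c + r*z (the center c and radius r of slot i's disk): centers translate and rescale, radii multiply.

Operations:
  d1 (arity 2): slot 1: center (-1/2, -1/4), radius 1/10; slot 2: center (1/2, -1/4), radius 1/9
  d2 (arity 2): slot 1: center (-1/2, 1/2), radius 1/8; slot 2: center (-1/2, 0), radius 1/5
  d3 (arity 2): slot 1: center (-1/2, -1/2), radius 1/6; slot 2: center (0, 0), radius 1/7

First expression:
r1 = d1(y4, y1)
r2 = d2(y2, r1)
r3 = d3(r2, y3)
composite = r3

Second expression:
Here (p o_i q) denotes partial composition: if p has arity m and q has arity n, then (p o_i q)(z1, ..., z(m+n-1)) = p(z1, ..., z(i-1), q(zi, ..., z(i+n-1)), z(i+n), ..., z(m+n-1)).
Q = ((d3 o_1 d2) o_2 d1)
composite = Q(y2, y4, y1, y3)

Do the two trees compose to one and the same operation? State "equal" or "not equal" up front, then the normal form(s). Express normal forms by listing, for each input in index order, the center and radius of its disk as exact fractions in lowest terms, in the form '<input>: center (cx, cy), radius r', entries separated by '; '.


The first expression, normalized: y1: center (-17/30, -61/120), radius 1/270; y2: center (-7/12, -5/12), radius 1/48; y3: center (0, 0), radius 1/7; y4: center (-3/5, -61/120), radius 1/300
The second expression, normalized: y1: center (-17/30, -61/120), radius 1/270; y2: center (-7/12, -5/12), radius 1/48; y3: center (0, 0), radius 1/7; y4: center (-3/5, -61/120), radius 1/300
Both agree, so they are equal.

equal; both compose to y1: center (-17/30, -61/120), radius 1/270; y2: center (-7/12, -5/12), radius 1/48; y3: center (0, 0), radius 1/7; y4: center (-3/5, -61/120), radius 1/300


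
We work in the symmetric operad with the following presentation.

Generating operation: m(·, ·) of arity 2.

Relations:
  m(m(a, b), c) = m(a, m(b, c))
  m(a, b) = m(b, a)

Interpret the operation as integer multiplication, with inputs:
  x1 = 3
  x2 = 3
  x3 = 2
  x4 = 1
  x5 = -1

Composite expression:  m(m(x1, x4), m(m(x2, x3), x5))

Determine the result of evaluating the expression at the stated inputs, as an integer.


-18

m(x1, x4) = 3
m(x2, x3) = 6
m(m(x2, x3), x5) = -6
m(m(x1, x4), m(m(x2, x3), x5)) = -18


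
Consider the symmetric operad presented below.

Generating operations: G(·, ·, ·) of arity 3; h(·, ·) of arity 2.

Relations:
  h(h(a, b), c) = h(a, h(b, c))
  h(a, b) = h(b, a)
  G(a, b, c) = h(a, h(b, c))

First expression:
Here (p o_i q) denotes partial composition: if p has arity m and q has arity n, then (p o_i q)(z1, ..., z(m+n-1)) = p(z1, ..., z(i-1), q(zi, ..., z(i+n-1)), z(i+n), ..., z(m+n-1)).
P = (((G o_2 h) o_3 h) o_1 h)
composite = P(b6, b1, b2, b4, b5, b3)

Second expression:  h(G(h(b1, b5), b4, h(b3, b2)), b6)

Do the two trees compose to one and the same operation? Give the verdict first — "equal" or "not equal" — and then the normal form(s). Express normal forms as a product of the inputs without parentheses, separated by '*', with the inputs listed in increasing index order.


equal; the common form is b1 * b2 * b3 * b4 * b5 * b6

Normal form of the first expression: b1 * b2 * b3 * b4 * b5 * b6
Normal form of the second expression: b1 * b2 * b3 * b4 * b5 * b6
One common form — equal.


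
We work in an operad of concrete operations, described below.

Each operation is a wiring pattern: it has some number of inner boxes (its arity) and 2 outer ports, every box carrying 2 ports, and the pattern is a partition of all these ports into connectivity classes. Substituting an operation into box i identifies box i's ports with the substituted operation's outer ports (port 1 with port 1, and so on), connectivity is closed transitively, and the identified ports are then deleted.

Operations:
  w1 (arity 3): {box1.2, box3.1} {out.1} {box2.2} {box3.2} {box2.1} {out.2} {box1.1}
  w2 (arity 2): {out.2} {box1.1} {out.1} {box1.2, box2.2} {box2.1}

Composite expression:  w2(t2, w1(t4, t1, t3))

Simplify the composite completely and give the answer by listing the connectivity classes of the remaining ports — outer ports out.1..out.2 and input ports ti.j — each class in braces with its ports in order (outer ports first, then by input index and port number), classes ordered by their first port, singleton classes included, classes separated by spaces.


{out.1} {out.2} {t1.1} {t1.2} {t2.1} {t2.2} {t3.1, t4.2} {t3.2} {t4.1}

Connectivity passes through glued w2-boundaries; trace each wire chain.
through w1, on inputs (t4, t1, t3): {out.1} {out.2} {t1.1} {t1.2} {t3.1, t4.2} {t3.2} {t4.1} (out.j = stage outer ports)
through w2, on inputs (t2, t4, t1, t3): {out.1} {out.2} {t1.1} {t1.2} {t2.1} {t2.2} {t3.1, t4.2} {t3.2} {t4.1} (out.j = stage outer ports)


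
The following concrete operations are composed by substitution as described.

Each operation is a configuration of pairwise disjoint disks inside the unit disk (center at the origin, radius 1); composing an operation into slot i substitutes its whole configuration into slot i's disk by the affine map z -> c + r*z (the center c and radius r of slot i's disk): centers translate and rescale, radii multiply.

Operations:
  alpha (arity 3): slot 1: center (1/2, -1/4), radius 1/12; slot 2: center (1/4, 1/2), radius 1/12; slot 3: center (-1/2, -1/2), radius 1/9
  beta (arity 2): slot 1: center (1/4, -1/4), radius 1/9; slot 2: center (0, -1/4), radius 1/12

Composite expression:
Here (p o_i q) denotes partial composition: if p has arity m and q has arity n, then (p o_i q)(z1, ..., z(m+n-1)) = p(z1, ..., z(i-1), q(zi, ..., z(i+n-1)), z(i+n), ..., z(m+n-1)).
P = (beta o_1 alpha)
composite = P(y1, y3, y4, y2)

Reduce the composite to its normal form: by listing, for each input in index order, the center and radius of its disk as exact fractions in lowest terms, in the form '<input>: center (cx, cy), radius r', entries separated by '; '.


y1: center (11/36, -5/18), radius 1/108; y2: center (0, -1/4), radius 1/12; y3: center (5/18, -7/36), radius 1/108; y4: center (7/36, -11/36), radius 1/81


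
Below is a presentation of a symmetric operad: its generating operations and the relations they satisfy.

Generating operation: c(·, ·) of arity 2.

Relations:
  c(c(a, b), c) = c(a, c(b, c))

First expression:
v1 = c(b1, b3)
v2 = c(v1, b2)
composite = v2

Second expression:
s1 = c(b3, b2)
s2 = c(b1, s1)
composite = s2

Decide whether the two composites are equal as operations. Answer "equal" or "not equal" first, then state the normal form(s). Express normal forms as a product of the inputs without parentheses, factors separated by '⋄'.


Reducing the first expression gives b1 ⋄ b3 ⋄ b2
Reducing the second expression gives b1 ⋄ b3 ⋄ b2
One common form — equal.

equal; the common form is b1 ⋄ b3 ⋄ b2


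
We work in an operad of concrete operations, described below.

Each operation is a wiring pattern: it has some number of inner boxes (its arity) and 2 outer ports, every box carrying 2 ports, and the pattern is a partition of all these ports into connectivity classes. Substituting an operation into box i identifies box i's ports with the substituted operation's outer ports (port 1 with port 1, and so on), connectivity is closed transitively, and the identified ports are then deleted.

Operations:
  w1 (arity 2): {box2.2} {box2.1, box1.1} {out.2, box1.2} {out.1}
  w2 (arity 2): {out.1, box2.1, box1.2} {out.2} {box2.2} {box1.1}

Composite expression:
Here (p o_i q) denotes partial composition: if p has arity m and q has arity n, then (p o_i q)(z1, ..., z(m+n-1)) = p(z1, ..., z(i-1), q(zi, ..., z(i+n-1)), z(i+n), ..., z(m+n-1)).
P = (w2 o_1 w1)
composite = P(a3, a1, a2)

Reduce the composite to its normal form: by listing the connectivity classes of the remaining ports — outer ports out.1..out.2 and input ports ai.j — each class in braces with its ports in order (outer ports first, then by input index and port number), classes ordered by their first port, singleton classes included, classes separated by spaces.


{out.1, a2.1, a3.2} {out.2} {a1.1, a3.1} {a1.2} {a2.2}


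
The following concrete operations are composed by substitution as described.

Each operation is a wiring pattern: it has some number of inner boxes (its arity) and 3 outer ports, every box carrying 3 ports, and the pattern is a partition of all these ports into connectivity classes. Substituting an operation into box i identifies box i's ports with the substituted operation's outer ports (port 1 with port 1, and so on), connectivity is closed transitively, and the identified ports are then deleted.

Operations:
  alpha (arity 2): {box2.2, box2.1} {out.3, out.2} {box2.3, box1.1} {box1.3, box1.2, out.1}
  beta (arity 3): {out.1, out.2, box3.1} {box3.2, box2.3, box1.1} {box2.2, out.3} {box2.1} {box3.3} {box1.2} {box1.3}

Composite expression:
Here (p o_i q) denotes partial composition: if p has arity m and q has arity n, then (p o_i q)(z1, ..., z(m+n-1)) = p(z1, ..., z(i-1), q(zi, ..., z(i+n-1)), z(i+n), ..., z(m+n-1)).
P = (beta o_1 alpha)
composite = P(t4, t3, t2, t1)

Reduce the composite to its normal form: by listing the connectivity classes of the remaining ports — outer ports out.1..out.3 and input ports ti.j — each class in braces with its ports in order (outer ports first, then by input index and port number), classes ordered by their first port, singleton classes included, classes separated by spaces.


{out.1, out.2, t1.1} {out.3, t2.2} {t1.2, t2.3, t4.2, t4.3} {t1.3} {t2.1} {t3.1, t3.2} {t3.3, t4.1}


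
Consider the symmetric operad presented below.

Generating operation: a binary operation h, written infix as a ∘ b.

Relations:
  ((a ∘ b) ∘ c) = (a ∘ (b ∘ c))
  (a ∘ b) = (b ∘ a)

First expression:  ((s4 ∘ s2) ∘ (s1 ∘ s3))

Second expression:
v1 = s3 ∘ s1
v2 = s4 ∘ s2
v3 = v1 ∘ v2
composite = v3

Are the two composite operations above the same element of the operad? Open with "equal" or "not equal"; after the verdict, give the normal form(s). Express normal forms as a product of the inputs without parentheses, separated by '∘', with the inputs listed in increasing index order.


The first composite normalizes to s1 ∘ s2 ∘ s3 ∘ s4
The second composite normalizes to s1 ∘ s2 ∘ s3 ∘ s4
Same normal form: equal.

equal — both sides give s1 ∘ s2 ∘ s3 ∘ s4


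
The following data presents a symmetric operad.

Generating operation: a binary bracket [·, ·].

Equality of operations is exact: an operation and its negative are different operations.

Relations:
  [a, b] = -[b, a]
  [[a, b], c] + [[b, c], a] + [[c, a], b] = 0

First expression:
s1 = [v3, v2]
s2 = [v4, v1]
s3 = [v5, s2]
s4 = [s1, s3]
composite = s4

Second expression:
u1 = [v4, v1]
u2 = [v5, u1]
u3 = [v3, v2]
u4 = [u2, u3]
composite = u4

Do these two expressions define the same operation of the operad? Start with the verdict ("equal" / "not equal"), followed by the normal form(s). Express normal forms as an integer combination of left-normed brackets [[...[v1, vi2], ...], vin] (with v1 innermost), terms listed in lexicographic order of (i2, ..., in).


not equal; the first gives [[[[v1, v4], v5], v2], v3] - [[[[v1, v4], v5], v3], v2] and the second -[[[[v1, v4], v5], v2], v3] + [[[[v1, v4], v5], v3], v2]

The first composite normalizes to [[[[v1, v4], v5], v2], v3] - [[[[v1, v4], v5], v3], v2]
The second composite normalizes to -[[[[v1, v4], v5], v2], v3] + [[[[v1, v4], v5], v3], v2]
They disagree, so not equal.


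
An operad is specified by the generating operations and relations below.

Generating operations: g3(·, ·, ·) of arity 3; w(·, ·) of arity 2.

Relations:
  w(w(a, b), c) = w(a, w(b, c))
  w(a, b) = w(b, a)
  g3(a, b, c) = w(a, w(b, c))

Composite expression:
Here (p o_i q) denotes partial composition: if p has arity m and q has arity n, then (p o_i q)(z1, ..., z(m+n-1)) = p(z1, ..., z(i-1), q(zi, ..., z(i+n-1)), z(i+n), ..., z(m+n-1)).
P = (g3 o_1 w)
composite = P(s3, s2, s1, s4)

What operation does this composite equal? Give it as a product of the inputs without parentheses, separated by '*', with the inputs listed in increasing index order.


s1 * s2 * s3 * s4

Reordering under g3 is free, so list the s-inputs canonically.
w(s3, s2) linearizes to s3 * s2
g3(w(s3, s2), s1, s4) linearizes to s3 * s2 * s1 * s4
commutativity sorts the factors: s1 * s2 * s3 * s4


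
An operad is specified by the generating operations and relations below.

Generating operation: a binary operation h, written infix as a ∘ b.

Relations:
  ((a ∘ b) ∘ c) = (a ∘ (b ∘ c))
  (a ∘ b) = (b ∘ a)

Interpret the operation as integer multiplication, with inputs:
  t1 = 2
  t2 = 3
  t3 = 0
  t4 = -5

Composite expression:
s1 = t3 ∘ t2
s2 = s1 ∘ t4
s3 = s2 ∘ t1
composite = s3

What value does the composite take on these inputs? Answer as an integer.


(t3 ∘ t2) = 0
((t3 ∘ t2) ∘ t4) = 0
(((t3 ∘ t2) ∘ t4) ∘ t1) = 0

0


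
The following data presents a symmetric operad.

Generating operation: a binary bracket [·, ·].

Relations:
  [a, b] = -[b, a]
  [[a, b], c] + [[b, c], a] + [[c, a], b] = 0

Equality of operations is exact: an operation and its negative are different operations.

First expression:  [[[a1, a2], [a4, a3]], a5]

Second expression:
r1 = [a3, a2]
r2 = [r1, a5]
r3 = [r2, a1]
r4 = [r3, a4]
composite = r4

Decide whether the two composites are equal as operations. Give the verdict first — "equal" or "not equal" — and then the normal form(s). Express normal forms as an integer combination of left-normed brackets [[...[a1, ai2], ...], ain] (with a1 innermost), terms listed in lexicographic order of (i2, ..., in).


Normal form of the first expression: -[[[[a1, a2], a3], a4], a5] + [[[[a1, a2], a4], a3], a5]
Normal form of the second expression: [[[[a1, a2], a3], a5], a4] - [[[[a1, a3], a2], a5], a4] - [[[[a1, a5], a2], a3], a4] + [[[[a1, a5], a3], a2], a4]
No match — not equal.

not equal: they reduce to -[[[[a1, a2], a3], a4], a5] + [[[[a1, a2], a4], a3], a5] and [[[[a1, a2], a3], a5], a4] - [[[[a1, a3], a2], a5], a4] - [[[[a1, a5], a2], a3], a4] + [[[[a1, a5], a3], a2], a4]


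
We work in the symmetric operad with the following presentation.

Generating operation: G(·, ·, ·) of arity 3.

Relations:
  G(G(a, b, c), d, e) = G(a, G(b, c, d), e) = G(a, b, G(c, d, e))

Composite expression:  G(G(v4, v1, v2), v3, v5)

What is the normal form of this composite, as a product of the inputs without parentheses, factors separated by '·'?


Associativity of G dissolves the nesting; only the v-input order survives.
G(v4, v1, v2) spells out as v4 · v1 · v2
G(G(v4, v1, v2), v3, v5) spells out as v4 · v1 · v2 · v3 · v5

v4 · v1 · v2 · v3 · v5
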